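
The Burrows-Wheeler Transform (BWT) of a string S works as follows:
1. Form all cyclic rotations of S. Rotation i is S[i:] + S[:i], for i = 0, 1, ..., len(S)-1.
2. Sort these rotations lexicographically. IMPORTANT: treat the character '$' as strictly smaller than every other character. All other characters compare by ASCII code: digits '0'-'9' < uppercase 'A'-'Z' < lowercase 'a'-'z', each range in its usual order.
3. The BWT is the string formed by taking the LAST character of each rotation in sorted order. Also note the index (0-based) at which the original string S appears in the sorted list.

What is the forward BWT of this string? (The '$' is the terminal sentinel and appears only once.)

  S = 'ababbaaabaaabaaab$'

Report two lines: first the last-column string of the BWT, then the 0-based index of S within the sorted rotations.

Answer: bbbbaaaaaa$baaabaa
10

Derivation:
All 18 rotations (rotation i = S[i:]+S[:i]):
  rot[0] = ababbaaabaaabaaab$
  rot[1] = babbaaabaaabaaab$a
  rot[2] = abbaaabaaabaaab$ab
  rot[3] = bbaaabaaabaaab$aba
  rot[4] = baaabaaabaaab$abab
  rot[5] = aaabaaabaaab$ababb
  rot[6] = aabaaabaaab$ababba
  rot[7] = abaaabaaab$ababbaa
  rot[8] = baaabaaab$ababbaaa
  rot[9] = aaabaaab$ababbaaab
  rot[10] = aabaaab$ababbaaaba
  rot[11] = abaaab$ababbaaabaa
  rot[12] = baaab$ababbaaabaaa
  rot[13] = aaab$ababbaaabaaab
  rot[14] = aab$ababbaaabaaaba
  rot[15] = ab$ababbaaabaaabaa
  rot[16] = b$ababbaaabaaabaaa
  rot[17] = $ababbaaabaaabaaab
Sorted (with $ < everything):
  sorted[0] = $ababbaaabaaabaaab  (last char: 'b')
  sorted[1] = aaab$ababbaaabaaab  (last char: 'b')
  sorted[2] = aaabaaab$ababbaaab  (last char: 'b')
  sorted[3] = aaabaaabaaab$ababb  (last char: 'b')
  sorted[4] = aab$ababbaaabaaaba  (last char: 'a')
  sorted[5] = aabaaab$ababbaaaba  (last char: 'a')
  sorted[6] = aabaaabaaab$ababba  (last char: 'a')
  sorted[7] = ab$ababbaaabaaabaa  (last char: 'a')
  sorted[8] = abaaab$ababbaaabaa  (last char: 'a')
  sorted[9] = abaaabaaab$ababbaa  (last char: 'a')
  sorted[10] = ababbaaabaaabaaab$  (last char: '$')
  sorted[11] = abbaaabaaabaaab$ab  (last char: 'b')
  sorted[12] = b$ababbaaabaaabaaa  (last char: 'a')
  sorted[13] = baaab$ababbaaabaaa  (last char: 'a')
  sorted[14] = baaabaaab$ababbaaa  (last char: 'a')
  sorted[15] = baaabaaabaaab$abab  (last char: 'b')
  sorted[16] = babbaaabaaabaaab$a  (last char: 'a')
  sorted[17] = bbaaabaaabaaab$aba  (last char: 'a')
Last column: bbbbaaaaaa$baaabaa
Original string S is at sorted index 10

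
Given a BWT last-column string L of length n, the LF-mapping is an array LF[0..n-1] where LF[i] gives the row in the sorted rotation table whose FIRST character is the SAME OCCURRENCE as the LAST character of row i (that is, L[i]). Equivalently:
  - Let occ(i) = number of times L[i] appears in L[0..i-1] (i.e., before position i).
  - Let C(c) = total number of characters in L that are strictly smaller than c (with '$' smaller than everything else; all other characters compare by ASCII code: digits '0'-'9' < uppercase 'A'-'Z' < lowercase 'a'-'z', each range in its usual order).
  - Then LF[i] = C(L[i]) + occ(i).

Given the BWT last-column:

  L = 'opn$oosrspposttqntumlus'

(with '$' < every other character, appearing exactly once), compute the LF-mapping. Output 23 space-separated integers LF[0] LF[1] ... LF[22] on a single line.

Answer: 5 9 3 0 6 7 14 13 15 10 11 8 16 18 19 12 4 20 21 2 1 22 17

Derivation:
Char counts: '$':1, 'l':1, 'm':1, 'n':2, 'o':4, 'p':3, 'q':1, 'r':1, 's':4, 't':3, 'u':2
C (first-col start): C('$')=0, C('l')=1, C('m')=2, C('n')=3, C('o')=5, C('p')=9, C('q')=12, C('r')=13, C('s')=14, C('t')=18, C('u')=21
L[0]='o': occ=0, LF[0]=C('o')+0=5+0=5
L[1]='p': occ=0, LF[1]=C('p')+0=9+0=9
L[2]='n': occ=0, LF[2]=C('n')+0=3+0=3
L[3]='$': occ=0, LF[3]=C('$')+0=0+0=0
L[4]='o': occ=1, LF[4]=C('o')+1=5+1=6
L[5]='o': occ=2, LF[5]=C('o')+2=5+2=7
L[6]='s': occ=0, LF[6]=C('s')+0=14+0=14
L[7]='r': occ=0, LF[7]=C('r')+0=13+0=13
L[8]='s': occ=1, LF[8]=C('s')+1=14+1=15
L[9]='p': occ=1, LF[9]=C('p')+1=9+1=10
L[10]='p': occ=2, LF[10]=C('p')+2=9+2=11
L[11]='o': occ=3, LF[11]=C('o')+3=5+3=8
L[12]='s': occ=2, LF[12]=C('s')+2=14+2=16
L[13]='t': occ=0, LF[13]=C('t')+0=18+0=18
L[14]='t': occ=1, LF[14]=C('t')+1=18+1=19
L[15]='q': occ=0, LF[15]=C('q')+0=12+0=12
L[16]='n': occ=1, LF[16]=C('n')+1=3+1=4
L[17]='t': occ=2, LF[17]=C('t')+2=18+2=20
L[18]='u': occ=0, LF[18]=C('u')+0=21+0=21
L[19]='m': occ=0, LF[19]=C('m')+0=2+0=2
L[20]='l': occ=0, LF[20]=C('l')+0=1+0=1
L[21]='u': occ=1, LF[21]=C('u')+1=21+1=22
L[22]='s': occ=3, LF[22]=C('s')+3=14+3=17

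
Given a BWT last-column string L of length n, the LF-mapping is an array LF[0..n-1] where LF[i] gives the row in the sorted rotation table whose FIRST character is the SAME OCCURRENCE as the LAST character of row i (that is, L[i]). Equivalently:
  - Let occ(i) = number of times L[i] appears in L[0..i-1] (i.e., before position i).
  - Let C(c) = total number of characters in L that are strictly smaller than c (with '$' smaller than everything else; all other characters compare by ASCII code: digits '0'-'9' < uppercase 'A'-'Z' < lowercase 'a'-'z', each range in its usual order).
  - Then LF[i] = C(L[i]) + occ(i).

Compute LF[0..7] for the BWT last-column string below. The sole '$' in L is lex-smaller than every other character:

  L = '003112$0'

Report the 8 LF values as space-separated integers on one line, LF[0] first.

Answer: 1 2 7 4 5 6 0 3

Derivation:
Char counts: '$':1, '0':3, '1':2, '2':1, '3':1
C (first-col start): C('$')=0, C('0')=1, C('1')=4, C('2')=6, C('3')=7
L[0]='0': occ=0, LF[0]=C('0')+0=1+0=1
L[1]='0': occ=1, LF[1]=C('0')+1=1+1=2
L[2]='3': occ=0, LF[2]=C('3')+0=7+0=7
L[3]='1': occ=0, LF[3]=C('1')+0=4+0=4
L[4]='1': occ=1, LF[4]=C('1')+1=4+1=5
L[5]='2': occ=0, LF[5]=C('2')+0=6+0=6
L[6]='$': occ=0, LF[6]=C('$')+0=0+0=0
L[7]='0': occ=2, LF[7]=C('0')+2=1+2=3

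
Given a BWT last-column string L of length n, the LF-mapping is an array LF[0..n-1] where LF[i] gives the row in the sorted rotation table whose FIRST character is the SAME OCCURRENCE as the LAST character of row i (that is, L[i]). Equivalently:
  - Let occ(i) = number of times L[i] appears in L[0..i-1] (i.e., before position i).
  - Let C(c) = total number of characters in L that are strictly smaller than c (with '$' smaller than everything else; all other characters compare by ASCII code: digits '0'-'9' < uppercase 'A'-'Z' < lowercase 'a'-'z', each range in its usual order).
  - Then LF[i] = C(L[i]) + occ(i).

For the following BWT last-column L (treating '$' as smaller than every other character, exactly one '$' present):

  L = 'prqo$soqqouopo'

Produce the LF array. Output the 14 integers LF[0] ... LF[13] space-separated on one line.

Char counts: '$':1, 'o':5, 'p':2, 'q':3, 'r':1, 's':1, 'u':1
C (first-col start): C('$')=0, C('o')=1, C('p')=6, C('q')=8, C('r')=11, C('s')=12, C('u')=13
L[0]='p': occ=0, LF[0]=C('p')+0=6+0=6
L[1]='r': occ=0, LF[1]=C('r')+0=11+0=11
L[2]='q': occ=0, LF[2]=C('q')+0=8+0=8
L[3]='o': occ=0, LF[3]=C('o')+0=1+0=1
L[4]='$': occ=0, LF[4]=C('$')+0=0+0=0
L[5]='s': occ=0, LF[5]=C('s')+0=12+0=12
L[6]='o': occ=1, LF[6]=C('o')+1=1+1=2
L[7]='q': occ=1, LF[7]=C('q')+1=8+1=9
L[8]='q': occ=2, LF[8]=C('q')+2=8+2=10
L[9]='o': occ=2, LF[9]=C('o')+2=1+2=3
L[10]='u': occ=0, LF[10]=C('u')+0=13+0=13
L[11]='o': occ=3, LF[11]=C('o')+3=1+3=4
L[12]='p': occ=1, LF[12]=C('p')+1=6+1=7
L[13]='o': occ=4, LF[13]=C('o')+4=1+4=5

Answer: 6 11 8 1 0 12 2 9 10 3 13 4 7 5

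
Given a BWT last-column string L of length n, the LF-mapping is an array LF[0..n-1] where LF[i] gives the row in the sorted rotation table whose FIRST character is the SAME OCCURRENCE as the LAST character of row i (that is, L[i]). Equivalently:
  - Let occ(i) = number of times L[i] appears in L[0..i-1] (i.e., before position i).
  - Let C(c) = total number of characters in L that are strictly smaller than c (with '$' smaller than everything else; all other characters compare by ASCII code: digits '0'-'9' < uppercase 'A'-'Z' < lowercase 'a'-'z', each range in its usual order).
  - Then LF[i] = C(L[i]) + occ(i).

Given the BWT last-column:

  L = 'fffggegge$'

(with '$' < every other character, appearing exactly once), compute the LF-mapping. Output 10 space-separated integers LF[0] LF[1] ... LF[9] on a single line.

Answer: 3 4 5 6 7 1 8 9 2 0

Derivation:
Char counts: '$':1, 'e':2, 'f':3, 'g':4
C (first-col start): C('$')=0, C('e')=1, C('f')=3, C('g')=6
L[0]='f': occ=0, LF[0]=C('f')+0=3+0=3
L[1]='f': occ=1, LF[1]=C('f')+1=3+1=4
L[2]='f': occ=2, LF[2]=C('f')+2=3+2=5
L[3]='g': occ=0, LF[3]=C('g')+0=6+0=6
L[4]='g': occ=1, LF[4]=C('g')+1=6+1=7
L[5]='e': occ=0, LF[5]=C('e')+0=1+0=1
L[6]='g': occ=2, LF[6]=C('g')+2=6+2=8
L[7]='g': occ=3, LF[7]=C('g')+3=6+3=9
L[8]='e': occ=1, LF[8]=C('e')+1=1+1=2
L[9]='$': occ=0, LF[9]=C('$')+0=0+0=0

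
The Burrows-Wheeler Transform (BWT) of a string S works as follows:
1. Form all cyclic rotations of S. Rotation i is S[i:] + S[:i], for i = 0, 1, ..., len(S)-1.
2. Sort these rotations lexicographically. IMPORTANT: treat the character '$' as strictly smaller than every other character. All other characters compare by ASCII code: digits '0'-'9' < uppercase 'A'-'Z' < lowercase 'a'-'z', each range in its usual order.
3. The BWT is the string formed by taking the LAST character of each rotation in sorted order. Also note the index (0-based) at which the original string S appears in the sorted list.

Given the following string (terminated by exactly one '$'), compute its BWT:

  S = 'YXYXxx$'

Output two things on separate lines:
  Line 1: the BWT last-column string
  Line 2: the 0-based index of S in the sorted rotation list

All 7 rotations (rotation i = S[i:]+S[:i]):
  rot[0] = YXYXxx$
  rot[1] = XYXxx$Y
  rot[2] = YXxx$YX
  rot[3] = Xxx$YXY
  rot[4] = xx$YXYX
  rot[5] = x$YXYXx
  rot[6] = $YXYXxx
Sorted (with $ < everything):
  sorted[0] = $YXYXxx  (last char: 'x')
  sorted[1] = XYXxx$Y  (last char: 'Y')
  sorted[2] = Xxx$YXY  (last char: 'Y')
  sorted[3] = YXYXxx$  (last char: '$')
  sorted[4] = YXxx$YX  (last char: 'X')
  sorted[5] = x$YXYXx  (last char: 'x')
  sorted[6] = xx$YXYX  (last char: 'X')
Last column: xYY$XxX
Original string S is at sorted index 3

Answer: xYY$XxX
3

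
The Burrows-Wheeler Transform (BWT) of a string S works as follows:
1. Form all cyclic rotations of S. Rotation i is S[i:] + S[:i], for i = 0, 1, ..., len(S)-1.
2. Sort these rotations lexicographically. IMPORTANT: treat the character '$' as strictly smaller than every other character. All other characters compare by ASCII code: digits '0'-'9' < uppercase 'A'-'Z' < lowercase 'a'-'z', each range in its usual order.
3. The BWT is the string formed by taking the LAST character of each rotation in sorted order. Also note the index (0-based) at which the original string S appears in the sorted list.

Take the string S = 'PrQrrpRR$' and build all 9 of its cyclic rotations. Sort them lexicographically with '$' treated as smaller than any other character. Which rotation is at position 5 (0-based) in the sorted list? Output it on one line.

Answer: pRR$PrQrr

Derivation:
All 9 rotations (rotation i = S[i:]+S[:i]):
  rot[0] = PrQrrpRR$
  rot[1] = rQrrpRR$P
  rot[2] = QrrpRR$Pr
  rot[3] = rrpRR$PrQ
  rot[4] = rpRR$PrQr
  rot[5] = pRR$PrQrr
  rot[6] = RR$PrQrrp
  rot[7] = R$PrQrrpR
  rot[8] = $PrQrrpRR
Sorted (with $ < everything):
  sorted[0] = $PrQrrpRR
  sorted[1] = PrQrrpRR$
  sorted[2] = QrrpRR$Pr
  sorted[3] = R$PrQrrpR
  sorted[4] = RR$PrQrrp
  sorted[5] = pRR$PrQrr
  sorted[6] = rQrrpRR$P
  sorted[7] = rpRR$PrQr
  sorted[8] = rrpRR$PrQ
sorted[5] = pRR$PrQrr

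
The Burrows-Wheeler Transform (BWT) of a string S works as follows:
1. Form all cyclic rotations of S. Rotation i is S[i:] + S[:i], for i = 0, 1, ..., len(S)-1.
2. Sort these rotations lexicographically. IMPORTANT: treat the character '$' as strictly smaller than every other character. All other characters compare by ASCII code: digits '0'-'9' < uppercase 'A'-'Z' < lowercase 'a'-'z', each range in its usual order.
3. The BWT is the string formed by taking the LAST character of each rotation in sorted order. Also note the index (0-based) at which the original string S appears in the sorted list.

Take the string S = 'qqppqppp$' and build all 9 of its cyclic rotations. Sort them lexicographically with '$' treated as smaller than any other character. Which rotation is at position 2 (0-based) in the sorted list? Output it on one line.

All 9 rotations (rotation i = S[i:]+S[:i]):
  rot[0] = qqppqppp$
  rot[1] = qppqppp$q
  rot[2] = ppqppp$qq
  rot[3] = pqppp$qqp
  rot[4] = qppp$qqpp
  rot[5] = ppp$qqppq
  rot[6] = pp$qqppqp
  rot[7] = p$qqppqpp
  rot[8] = $qqppqppp
Sorted (with $ < everything):
  sorted[0] = $qqppqppp
  sorted[1] = p$qqppqpp
  sorted[2] = pp$qqppqp
  sorted[3] = ppp$qqppq
  sorted[4] = ppqppp$qq
  sorted[5] = pqppp$qqp
  sorted[6] = qppp$qqpp
  sorted[7] = qppqppp$q
  sorted[8] = qqppqppp$
sorted[2] = pp$qqppqp

Answer: pp$qqppqp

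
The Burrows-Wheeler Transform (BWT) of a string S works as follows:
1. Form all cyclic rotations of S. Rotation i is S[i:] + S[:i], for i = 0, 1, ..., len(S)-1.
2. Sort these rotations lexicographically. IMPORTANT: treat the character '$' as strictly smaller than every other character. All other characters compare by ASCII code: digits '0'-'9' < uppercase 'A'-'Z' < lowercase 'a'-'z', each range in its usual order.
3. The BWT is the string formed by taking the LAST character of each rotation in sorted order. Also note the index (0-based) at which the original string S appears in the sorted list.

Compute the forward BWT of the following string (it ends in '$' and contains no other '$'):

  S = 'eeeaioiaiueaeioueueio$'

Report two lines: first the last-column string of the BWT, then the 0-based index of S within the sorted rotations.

All 22 rotations (rotation i = S[i:]+S[:i]):
  rot[0] = eeeaioiaiueaeioueueio$
  rot[1] = eeaioiaiueaeioueueio$e
  rot[2] = eaioiaiueaeioueueio$ee
  rot[3] = aioiaiueaeioueueio$eee
  rot[4] = ioiaiueaeioueueio$eeea
  rot[5] = oiaiueaeioueueio$eeeai
  rot[6] = iaiueaeioueueio$eeeaio
  rot[7] = aiueaeioueueio$eeeaioi
  rot[8] = iueaeioueueio$eeeaioia
  rot[9] = ueaeioueueio$eeeaioiai
  rot[10] = eaeioueueio$eeeaioiaiu
  rot[11] = aeioueueio$eeeaioiaiue
  rot[12] = eioueueio$eeeaioiaiuea
  rot[13] = ioueueio$eeeaioiaiueae
  rot[14] = oueueio$eeeaioiaiueaei
  rot[15] = ueueio$eeeaioiaiueaeio
  rot[16] = eueio$eeeaioiaiueaeiou
  rot[17] = ueio$eeeaioiaiueaeioue
  rot[18] = eio$eeeaioiaiueaeioueu
  rot[19] = io$eeeaioiaiueaeioueue
  rot[20] = o$eeeaioiaiueaeioueuei
  rot[21] = $eeeaioiaiueaeioueueio
Sorted (with $ < everything):
  sorted[0] = $eeeaioiaiueaeioueueio  (last char: 'o')
  sorted[1] = aeioueueio$eeeaioiaiue  (last char: 'e')
  sorted[2] = aioiaiueaeioueueio$eee  (last char: 'e')
  sorted[3] = aiueaeioueueio$eeeaioi  (last char: 'i')
  sorted[4] = eaeioueueio$eeeaioiaiu  (last char: 'u')
  sorted[5] = eaioiaiueaeioueueio$ee  (last char: 'e')
  sorted[6] = eeaioiaiueaeioueueio$e  (last char: 'e')
  sorted[7] = eeeaioiaiueaeioueueio$  (last char: '$')
  sorted[8] = eio$eeeaioiaiueaeioueu  (last char: 'u')
  sorted[9] = eioueueio$eeeaioiaiuea  (last char: 'a')
  sorted[10] = eueio$eeeaioiaiueaeiou  (last char: 'u')
  sorted[11] = iaiueaeioueueio$eeeaio  (last char: 'o')
  sorted[12] = io$eeeaioiaiueaeioueue  (last char: 'e')
  sorted[13] = ioiaiueaeioueueio$eeea  (last char: 'a')
  sorted[14] = ioueueio$eeeaioiaiueae  (last char: 'e')
  sorted[15] = iueaeioueueio$eeeaioia  (last char: 'a')
  sorted[16] = o$eeeaioiaiueaeioueuei  (last char: 'i')
  sorted[17] = oiaiueaeioueueio$eeeai  (last char: 'i')
  sorted[18] = oueueio$eeeaioiaiueaei  (last char: 'i')
  sorted[19] = ueaeioueueio$eeeaioiai  (last char: 'i')
  sorted[20] = ueio$eeeaioiaiueaeioue  (last char: 'e')
  sorted[21] = ueueio$eeeaioiaiueaeio  (last char: 'o')
Last column: oeeiuee$uauoeaeaiiiieo
Original string S is at sorted index 7

Answer: oeeiuee$uauoeaeaiiiieo
7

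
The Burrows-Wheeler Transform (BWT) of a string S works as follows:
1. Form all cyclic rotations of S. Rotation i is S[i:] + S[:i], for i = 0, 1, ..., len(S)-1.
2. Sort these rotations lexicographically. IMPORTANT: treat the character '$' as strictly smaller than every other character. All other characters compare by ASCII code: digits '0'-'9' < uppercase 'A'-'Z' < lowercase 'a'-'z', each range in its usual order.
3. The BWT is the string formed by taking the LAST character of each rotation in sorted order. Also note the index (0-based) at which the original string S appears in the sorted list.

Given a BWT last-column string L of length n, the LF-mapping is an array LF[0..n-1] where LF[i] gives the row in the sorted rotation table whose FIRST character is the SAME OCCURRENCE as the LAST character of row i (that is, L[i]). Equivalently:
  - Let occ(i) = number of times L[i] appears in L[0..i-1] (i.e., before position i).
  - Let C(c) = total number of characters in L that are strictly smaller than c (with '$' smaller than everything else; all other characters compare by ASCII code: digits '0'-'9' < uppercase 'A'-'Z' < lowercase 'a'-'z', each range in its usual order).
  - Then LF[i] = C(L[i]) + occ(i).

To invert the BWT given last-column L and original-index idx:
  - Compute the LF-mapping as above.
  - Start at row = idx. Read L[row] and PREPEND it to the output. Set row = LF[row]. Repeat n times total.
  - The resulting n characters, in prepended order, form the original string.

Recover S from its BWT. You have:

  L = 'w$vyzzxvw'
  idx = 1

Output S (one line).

Answer: vvzwzxyw$

Derivation:
LF mapping: 3 0 1 6 7 8 5 2 4
Walk LF starting at row 1, prepending L[row]:
  step 1: row=1, L[1]='$', prepend. Next row=LF[1]=0
  step 2: row=0, L[0]='w', prepend. Next row=LF[0]=3
  step 3: row=3, L[3]='y', prepend. Next row=LF[3]=6
  step 4: row=6, L[6]='x', prepend. Next row=LF[6]=5
  step 5: row=5, L[5]='z', prepend. Next row=LF[5]=8
  step 6: row=8, L[8]='w', prepend. Next row=LF[8]=4
  step 7: row=4, L[4]='z', prepend. Next row=LF[4]=7
  step 8: row=7, L[7]='v', prepend. Next row=LF[7]=2
  step 9: row=2, L[2]='v', prepend. Next row=LF[2]=1
Reversed output: vvzwzxyw$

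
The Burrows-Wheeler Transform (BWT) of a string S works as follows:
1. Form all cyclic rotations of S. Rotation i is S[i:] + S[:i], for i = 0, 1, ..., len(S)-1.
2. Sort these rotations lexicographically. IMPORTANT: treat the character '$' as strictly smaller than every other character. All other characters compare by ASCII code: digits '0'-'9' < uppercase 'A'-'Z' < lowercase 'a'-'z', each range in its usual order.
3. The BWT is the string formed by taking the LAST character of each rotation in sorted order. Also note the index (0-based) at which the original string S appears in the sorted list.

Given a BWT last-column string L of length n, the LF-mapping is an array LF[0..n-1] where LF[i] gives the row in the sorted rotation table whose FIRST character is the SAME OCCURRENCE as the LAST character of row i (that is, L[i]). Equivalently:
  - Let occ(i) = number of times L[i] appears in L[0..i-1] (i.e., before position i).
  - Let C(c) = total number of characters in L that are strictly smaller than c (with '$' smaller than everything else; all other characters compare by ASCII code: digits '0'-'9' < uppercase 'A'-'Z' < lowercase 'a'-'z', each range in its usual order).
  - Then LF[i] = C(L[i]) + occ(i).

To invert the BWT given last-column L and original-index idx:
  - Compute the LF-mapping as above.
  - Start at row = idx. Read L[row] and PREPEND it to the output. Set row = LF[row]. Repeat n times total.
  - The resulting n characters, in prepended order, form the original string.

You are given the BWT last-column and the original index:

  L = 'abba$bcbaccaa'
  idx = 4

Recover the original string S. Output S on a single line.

Answer: acbbaabaccba$

Derivation:
LF mapping: 1 6 7 2 0 8 10 9 3 11 12 4 5
Walk LF starting at row 4, prepending L[row]:
  step 1: row=4, L[4]='$', prepend. Next row=LF[4]=0
  step 2: row=0, L[0]='a', prepend. Next row=LF[0]=1
  step 3: row=1, L[1]='b', prepend. Next row=LF[1]=6
  step 4: row=6, L[6]='c', prepend. Next row=LF[6]=10
  step 5: row=10, L[10]='c', prepend. Next row=LF[10]=12
  step 6: row=12, L[12]='a', prepend. Next row=LF[12]=5
  step 7: row=5, L[5]='b', prepend. Next row=LF[5]=8
  step 8: row=8, L[8]='a', prepend. Next row=LF[8]=3
  step 9: row=3, L[3]='a', prepend. Next row=LF[3]=2
  step 10: row=2, L[2]='b', prepend. Next row=LF[2]=7
  step 11: row=7, L[7]='b', prepend. Next row=LF[7]=9
  step 12: row=9, L[9]='c', prepend. Next row=LF[9]=11
  step 13: row=11, L[11]='a', prepend. Next row=LF[11]=4
Reversed output: acbbaabaccba$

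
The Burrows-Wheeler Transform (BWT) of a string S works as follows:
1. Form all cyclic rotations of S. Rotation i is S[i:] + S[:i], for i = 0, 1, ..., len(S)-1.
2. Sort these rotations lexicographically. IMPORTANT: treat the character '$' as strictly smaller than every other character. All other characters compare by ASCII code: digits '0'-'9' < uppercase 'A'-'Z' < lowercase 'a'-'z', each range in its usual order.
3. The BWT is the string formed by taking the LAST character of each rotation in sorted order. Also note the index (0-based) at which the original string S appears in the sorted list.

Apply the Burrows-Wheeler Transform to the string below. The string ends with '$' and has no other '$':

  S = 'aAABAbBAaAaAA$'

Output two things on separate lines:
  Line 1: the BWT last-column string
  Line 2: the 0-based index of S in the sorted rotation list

Answer: AAaaAaBBbAA$AA
11

Derivation:
All 14 rotations (rotation i = S[i:]+S[:i]):
  rot[0] = aAABAbBAaAaAA$
  rot[1] = AABAbBAaAaAA$a
  rot[2] = ABAbBAaAaAA$aA
  rot[3] = BAbBAaAaAA$aAA
  rot[4] = AbBAaAaAA$aAAB
  rot[5] = bBAaAaAA$aAABA
  rot[6] = BAaAaAA$aAABAb
  rot[7] = AaAaAA$aAABAbB
  rot[8] = aAaAA$aAABAbBA
  rot[9] = AaAA$aAABAbBAa
  rot[10] = aAA$aAABAbBAaA
  rot[11] = AA$aAABAbBAaAa
  rot[12] = A$aAABAbBAaAaA
  rot[13] = $aAABAbBAaAaAA
Sorted (with $ < everything):
  sorted[0] = $aAABAbBAaAaAA  (last char: 'A')
  sorted[1] = A$aAABAbBAaAaA  (last char: 'A')
  sorted[2] = AA$aAABAbBAaAa  (last char: 'a')
  sorted[3] = AABAbBAaAaAA$a  (last char: 'a')
  sorted[4] = ABAbBAaAaAA$aA  (last char: 'A')
  sorted[5] = AaAA$aAABAbBAa  (last char: 'a')
  sorted[6] = AaAaAA$aAABAbB  (last char: 'B')
  sorted[7] = AbBAaAaAA$aAAB  (last char: 'B')
  sorted[8] = BAaAaAA$aAABAb  (last char: 'b')
  sorted[9] = BAbBAaAaAA$aAA  (last char: 'A')
  sorted[10] = aAA$aAABAbBAaA  (last char: 'A')
  sorted[11] = aAABAbBAaAaAA$  (last char: '$')
  sorted[12] = aAaAA$aAABAbBA  (last char: 'A')
  sorted[13] = bBAaAaAA$aAABA  (last char: 'A')
Last column: AAaaAaBBbAA$AA
Original string S is at sorted index 11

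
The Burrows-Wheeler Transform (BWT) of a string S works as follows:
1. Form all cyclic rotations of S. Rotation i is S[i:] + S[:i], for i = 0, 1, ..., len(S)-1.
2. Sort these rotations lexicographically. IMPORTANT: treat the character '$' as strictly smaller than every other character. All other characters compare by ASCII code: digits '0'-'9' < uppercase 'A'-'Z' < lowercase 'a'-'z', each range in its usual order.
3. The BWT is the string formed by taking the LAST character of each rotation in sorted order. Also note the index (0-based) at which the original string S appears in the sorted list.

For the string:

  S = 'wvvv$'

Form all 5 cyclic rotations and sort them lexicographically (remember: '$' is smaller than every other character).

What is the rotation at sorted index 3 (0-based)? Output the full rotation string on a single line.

All 5 rotations (rotation i = S[i:]+S[:i]):
  rot[0] = wvvv$
  rot[1] = vvv$w
  rot[2] = vv$wv
  rot[3] = v$wvv
  rot[4] = $wvvv
Sorted (with $ < everything):
  sorted[0] = $wvvv
  sorted[1] = v$wvv
  sorted[2] = vv$wv
  sorted[3] = vvv$w
  sorted[4] = wvvv$
sorted[3] = vvv$w

Answer: vvv$w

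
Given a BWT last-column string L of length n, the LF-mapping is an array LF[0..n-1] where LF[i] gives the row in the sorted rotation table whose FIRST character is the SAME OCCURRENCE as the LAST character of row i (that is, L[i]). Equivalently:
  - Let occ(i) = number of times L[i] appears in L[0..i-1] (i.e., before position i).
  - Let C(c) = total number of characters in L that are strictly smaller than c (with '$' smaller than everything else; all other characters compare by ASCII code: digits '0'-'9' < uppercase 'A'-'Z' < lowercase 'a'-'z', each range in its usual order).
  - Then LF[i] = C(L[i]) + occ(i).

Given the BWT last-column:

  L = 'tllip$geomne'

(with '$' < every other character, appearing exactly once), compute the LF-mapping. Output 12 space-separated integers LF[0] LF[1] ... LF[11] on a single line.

Char counts: '$':1, 'e':2, 'g':1, 'i':1, 'l':2, 'm':1, 'n':1, 'o':1, 'p':1, 't':1
C (first-col start): C('$')=0, C('e')=1, C('g')=3, C('i')=4, C('l')=5, C('m')=7, C('n')=8, C('o')=9, C('p')=10, C('t')=11
L[0]='t': occ=0, LF[0]=C('t')+0=11+0=11
L[1]='l': occ=0, LF[1]=C('l')+0=5+0=5
L[2]='l': occ=1, LF[2]=C('l')+1=5+1=6
L[3]='i': occ=0, LF[3]=C('i')+0=4+0=4
L[4]='p': occ=0, LF[4]=C('p')+0=10+0=10
L[5]='$': occ=0, LF[5]=C('$')+0=0+0=0
L[6]='g': occ=0, LF[6]=C('g')+0=3+0=3
L[7]='e': occ=0, LF[7]=C('e')+0=1+0=1
L[8]='o': occ=0, LF[8]=C('o')+0=9+0=9
L[9]='m': occ=0, LF[9]=C('m')+0=7+0=7
L[10]='n': occ=0, LF[10]=C('n')+0=8+0=8
L[11]='e': occ=1, LF[11]=C('e')+1=1+1=2

Answer: 11 5 6 4 10 0 3 1 9 7 8 2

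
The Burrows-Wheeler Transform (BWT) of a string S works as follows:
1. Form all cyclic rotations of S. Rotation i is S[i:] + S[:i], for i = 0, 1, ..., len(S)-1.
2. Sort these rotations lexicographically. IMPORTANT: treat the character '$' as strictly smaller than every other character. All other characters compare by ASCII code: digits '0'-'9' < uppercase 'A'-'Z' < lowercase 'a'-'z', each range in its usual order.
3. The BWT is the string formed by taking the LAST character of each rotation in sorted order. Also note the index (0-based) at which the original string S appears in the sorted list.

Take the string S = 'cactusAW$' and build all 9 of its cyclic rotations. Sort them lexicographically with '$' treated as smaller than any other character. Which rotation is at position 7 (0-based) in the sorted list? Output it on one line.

Answer: tusAW$cac

Derivation:
All 9 rotations (rotation i = S[i:]+S[:i]):
  rot[0] = cactusAW$
  rot[1] = actusAW$c
  rot[2] = ctusAW$ca
  rot[3] = tusAW$cac
  rot[4] = usAW$cact
  rot[5] = sAW$cactu
  rot[6] = AW$cactus
  rot[7] = W$cactusA
  rot[8] = $cactusAW
Sorted (with $ < everything):
  sorted[0] = $cactusAW
  sorted[1] = AW$cactus
  sorted[2] = W$cactusA
  sorted[3] = actusAW$c
  sorted[4] = cactusAW$
  sorted[5] = ctusAW$ca
  sorted[6] = sAW$cactu
  sorted[7] = tusAW$cac
  sorted[8] = usAW$cact
sorted[7] = tusAW$cac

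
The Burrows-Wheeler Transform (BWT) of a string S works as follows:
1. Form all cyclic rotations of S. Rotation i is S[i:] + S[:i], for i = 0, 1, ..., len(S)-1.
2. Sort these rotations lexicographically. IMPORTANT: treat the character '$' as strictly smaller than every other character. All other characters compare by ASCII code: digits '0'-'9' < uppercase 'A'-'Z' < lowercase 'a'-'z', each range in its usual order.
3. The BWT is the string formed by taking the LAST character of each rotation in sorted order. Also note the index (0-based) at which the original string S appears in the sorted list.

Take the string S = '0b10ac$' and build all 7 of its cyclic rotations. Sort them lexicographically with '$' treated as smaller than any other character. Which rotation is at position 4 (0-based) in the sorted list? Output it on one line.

All 7 rotations (rotation i = S[i:]+S[:i]):
  rot[0] = 0b10ac$
  rot[1] = b10ac$0
  rot[2] = 10ac$0b
  rot[3] = 0ac$0b1
  rot[4] = ac$0b10
  rot[5] = c$0b10a
  rot[6] = $0b10ac
Sorted (with $ < everything):
  sorted[0] = $0b10ac
  sorted[1] = 0ac$0b1
  sorted[2] = 0b10ac$
  sorted[3] = 10ac$0b
  sorted[4] = ac$0b10
  sorted[5] = b10ac$0
  sorted[6] = c$0b10a
sorted[4] = ac$0b10

Answer: ac$0b10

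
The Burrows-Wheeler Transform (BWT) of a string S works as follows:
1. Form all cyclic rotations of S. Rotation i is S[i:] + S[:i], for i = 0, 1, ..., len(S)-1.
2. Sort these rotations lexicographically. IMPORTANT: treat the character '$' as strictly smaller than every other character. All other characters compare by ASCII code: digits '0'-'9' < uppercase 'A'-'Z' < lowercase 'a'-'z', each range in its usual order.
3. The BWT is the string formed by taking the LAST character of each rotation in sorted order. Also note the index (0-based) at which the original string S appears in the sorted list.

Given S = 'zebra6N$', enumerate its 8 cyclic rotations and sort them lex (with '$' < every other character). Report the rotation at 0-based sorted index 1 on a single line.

All 8 rotations (rotation i = S[i:]+S[:i]):
  rot[0] = zebra6N$
  rot[1] = ebra6N$z
  rot[2] = bra6N$ze
  rot[3] = ra6N$zeb
  rot[4] = a6N$zebr
  rot[5] = 6N$zebra
  rot[6] = N$zebra6
  rot[7] = $zebra6N
Sorted (with $ < everything):
  sorted[0] = $zebra6N
  sorted[1] = 6N$zebra
  sorted[2] = N$zebra6
  sorted[3] = a6N$zebr
  sorted[4] = bra6N$ze
  sorted[5] = ebra6N$z
  sorted[6] = ra6N$zeb
  sorted[7] = zebra6N$
sorted[1] = 6N$zebra

Answer: 6N$zebra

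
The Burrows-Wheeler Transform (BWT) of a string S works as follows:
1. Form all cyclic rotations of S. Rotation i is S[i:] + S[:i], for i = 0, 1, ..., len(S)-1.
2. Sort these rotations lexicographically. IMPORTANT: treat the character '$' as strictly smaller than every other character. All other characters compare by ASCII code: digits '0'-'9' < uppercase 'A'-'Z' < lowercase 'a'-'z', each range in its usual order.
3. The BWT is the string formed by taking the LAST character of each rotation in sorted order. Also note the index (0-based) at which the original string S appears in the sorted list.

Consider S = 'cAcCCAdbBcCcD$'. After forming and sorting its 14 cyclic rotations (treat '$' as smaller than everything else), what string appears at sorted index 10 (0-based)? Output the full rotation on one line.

Answer: cCCAdbBcCcD$cA

Derivation:
All 14 rotations (rotation i = S[i:]+S[:i]):
  rot[0] = cAcCCAdbBcCcD$
  rot[1] = AcCCAdbBcCcD$c
  rot[2] = cCCAdbBcCcD$cA
  rot[3] = CCAdbBcCcD$cAc
  rot[4] = CAdbBcCcD$cAcC
  rot[5] = AdbBcCcD$cAcCC
  rot[6] = dbBcCcD$cAcCCA
  rot[7] = bBcCcD$cAcCCAd
  rot[8] = BcCcD$cAcCCAdb
  rot[9] = cCcD$cAcCCAdbB
  rot[10] = CcD$cAcCCAdbBc
  rot[11] = cD$cAcCCAdbBcC
  rot[12] = D$cAcCCAdbBcCc
  rot[13] = $cAcCCAdbBcCcD
Sorted (with $ < everything):
  sorted[0] = $cAcCCAdbBcCcD
  sorted[1] = AcCCAdbBcCcD$c
  sorted[2] = AdbBcCcD$cAcCC
  sorted[3] = BcCcD$cAcCCAdb
  sorted[4] = CAdbBcCcD$cAcC
  sorted[5] = CCAdbBcCcD$cAc
  sorted[6] = CcD$cAcCCAdbBc
  sorted[7] = D$cAcCCAdbBcCc
  sorted[8] = bBcCcD$cAcCCAd
  sorted[9] = cAcCCAdbBcCcD$
  sorted[10] = cCCAdbBcCcD$cA
  sorted[11] = cCcD$cAcCCAdbB
  sorted[12] = cD$cAcCCAdbBcC
  sorted[13] = dbBcCcD$cAcCCA
sorted[10] = cCCAdbBcCcD$cA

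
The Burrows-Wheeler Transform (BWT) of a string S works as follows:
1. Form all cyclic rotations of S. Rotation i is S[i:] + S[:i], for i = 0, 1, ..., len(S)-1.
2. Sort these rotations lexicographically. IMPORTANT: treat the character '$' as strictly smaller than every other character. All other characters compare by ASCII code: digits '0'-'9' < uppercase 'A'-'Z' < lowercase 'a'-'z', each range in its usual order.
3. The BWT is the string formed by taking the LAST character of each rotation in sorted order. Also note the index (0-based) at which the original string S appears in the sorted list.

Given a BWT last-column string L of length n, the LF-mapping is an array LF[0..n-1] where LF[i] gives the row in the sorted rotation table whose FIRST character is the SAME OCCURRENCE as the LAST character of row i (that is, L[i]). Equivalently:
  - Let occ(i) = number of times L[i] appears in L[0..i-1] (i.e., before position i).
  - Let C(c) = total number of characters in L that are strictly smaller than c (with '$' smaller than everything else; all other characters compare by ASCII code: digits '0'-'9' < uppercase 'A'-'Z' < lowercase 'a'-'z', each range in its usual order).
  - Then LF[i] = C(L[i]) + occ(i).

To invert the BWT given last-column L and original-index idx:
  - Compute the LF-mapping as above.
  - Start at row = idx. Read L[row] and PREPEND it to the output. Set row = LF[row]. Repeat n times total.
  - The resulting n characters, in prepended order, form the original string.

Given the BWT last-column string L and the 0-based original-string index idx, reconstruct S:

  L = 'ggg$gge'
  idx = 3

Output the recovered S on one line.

LF mapping: 2 3 4 0 5 6 1
Walk LF starting at row 3, prepending L[row]:
  step 1: row=3, L[3]='$', prepend. Next row=LF[3]=0
  step 2: row=0, L[0]='g', prepend. Next row=LF[0]=2
  step 3: row=2, L[2]='g', prepend. Next row=LF[2]=4
  step 4: row=4, L[4]='g', prepend. Next row=LF[4]=5
  step 5: row=5, L[5]='g', prepend. Next row=LF[5]=6
  step 6: row=6, L[6]='e', prepend. Next row=LF[6]=1
  step 7: row=1, L[1]='g', prepend. Next row=LF[1]=3
Reversed output: gegggg$

Answer: gegggg$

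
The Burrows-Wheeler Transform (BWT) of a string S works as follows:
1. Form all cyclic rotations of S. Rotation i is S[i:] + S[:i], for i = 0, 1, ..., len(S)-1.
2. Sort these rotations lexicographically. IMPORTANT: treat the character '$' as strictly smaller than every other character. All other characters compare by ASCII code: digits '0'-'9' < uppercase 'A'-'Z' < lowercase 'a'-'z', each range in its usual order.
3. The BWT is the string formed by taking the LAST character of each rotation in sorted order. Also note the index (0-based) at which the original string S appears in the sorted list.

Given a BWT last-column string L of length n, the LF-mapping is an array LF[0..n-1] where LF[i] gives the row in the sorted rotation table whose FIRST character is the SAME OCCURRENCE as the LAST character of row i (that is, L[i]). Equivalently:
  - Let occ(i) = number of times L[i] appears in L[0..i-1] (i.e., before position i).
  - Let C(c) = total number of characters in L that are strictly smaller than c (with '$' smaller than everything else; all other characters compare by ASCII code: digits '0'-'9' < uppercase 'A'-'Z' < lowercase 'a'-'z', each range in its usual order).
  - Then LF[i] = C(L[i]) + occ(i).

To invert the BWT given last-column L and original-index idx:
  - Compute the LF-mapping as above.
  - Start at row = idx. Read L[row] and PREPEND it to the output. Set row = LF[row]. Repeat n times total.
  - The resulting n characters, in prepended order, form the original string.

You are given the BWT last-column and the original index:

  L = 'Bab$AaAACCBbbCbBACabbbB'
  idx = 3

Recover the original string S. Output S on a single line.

Answer: ABabCbCaAAbABCCBbbbbaB$

Derivation:
LF mapping: 5 13 16 0 1 14 2 3 9 10 6 17 18 11 19 7 4 12 15 20 21 22 8
Walk LF starting at row 3, prepending L[row]:
  step 1: row=3, L[3]='$', prepend. Next row=LF[3]=0
  step 2: row=0, L[0]='B', prepend. Next row=LF[0]=5
  step 3: row=5, L[5]='a', prepend. Next row=LF[5]=14
  step 4: row=14, L[14]='b', prepend. Next row=LF[14]=19
  step 5: row=19, L[19]='b', prepend. Next row=LF[19]=20
  step 6: row=20, L[20]='b', prepend. Next row=LF[20]=21
  step 7: row=21, L[21]='b', prepend. Next row=LF[21]=22
  step 8: row=22, L[22]='B', prepend. Next row=LF[22]=8
  step 9: row=8, L[8]='C', prepend. Next row=LF[8]=9
  step 10: row=9, L[9]='C', prepend. Next row=LF[9]=10
  step 11: row=10, L[10]='B', prepend. Next row=LF[10]=6
  step 12: row=6, L[6]='A', prepend. Next row=LF[6]=2
  step 13: row=2, L[2]='b', prepend. Next row=LF[2]=16
  step 14: row=16, L[16]='A', prepend. Next row=LF[16]=4
  step 15: row=4, L[4]='A', prepend. Next row=LF[4]=1
  step 16: row=1, L[1]='a', prepend. Next row=LF[1]=13
  step 17: row=13, L[13]='C', prepend. Next row=LF[13]=11
  step 18: row=11, L[11]='b', prepend. Next row=LF[11]=17
  step 19: row=17, L[17]='C', prepend. Next row=LF[17]=12
  step 20: row=12, L[12]='b', prepend. Next row=LF[12]=18
  step 21: row=18, L[18]='a', prepend. Next row=LF[18]=15
  step 22: row=15, L[15]='B', prepend. Next row=LF[15]=7
  step 23: row=7, L[7]='A', prepend. Next row=LF[7]=3
Reversed output: ABabCbCaAAbABCCBbbbbaB$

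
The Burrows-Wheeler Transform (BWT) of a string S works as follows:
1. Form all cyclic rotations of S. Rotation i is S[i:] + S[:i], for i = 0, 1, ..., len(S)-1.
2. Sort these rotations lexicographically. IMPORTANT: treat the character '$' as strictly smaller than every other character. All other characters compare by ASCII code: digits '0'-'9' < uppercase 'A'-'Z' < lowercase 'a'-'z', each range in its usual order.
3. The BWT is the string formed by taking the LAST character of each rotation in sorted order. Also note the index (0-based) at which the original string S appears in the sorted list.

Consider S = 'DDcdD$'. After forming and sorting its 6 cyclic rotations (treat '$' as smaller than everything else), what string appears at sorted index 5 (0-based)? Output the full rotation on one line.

All 6 rotations (rotation i = S[i:]+S[:i]):
  rot[0] = DDcdD$
  rot[1] = DcdD$D
  rot[2] = cdD$DD
  rot[3] = dD$DDc
  rot[4] = D$DDcd
  rot[5] = $DDcdD
Sorted (with $ < everything):
  sorted[0] = $DDcdD
  sorted[1] = D$DDcd
  sorted[2] = DDcdD$
  sorted[3] = DcdD$D
  sorted[4] = cdD$DD
  sorted[5] = dD$DDc
sorted[5] = dD$DDc

Answer: dD$DDc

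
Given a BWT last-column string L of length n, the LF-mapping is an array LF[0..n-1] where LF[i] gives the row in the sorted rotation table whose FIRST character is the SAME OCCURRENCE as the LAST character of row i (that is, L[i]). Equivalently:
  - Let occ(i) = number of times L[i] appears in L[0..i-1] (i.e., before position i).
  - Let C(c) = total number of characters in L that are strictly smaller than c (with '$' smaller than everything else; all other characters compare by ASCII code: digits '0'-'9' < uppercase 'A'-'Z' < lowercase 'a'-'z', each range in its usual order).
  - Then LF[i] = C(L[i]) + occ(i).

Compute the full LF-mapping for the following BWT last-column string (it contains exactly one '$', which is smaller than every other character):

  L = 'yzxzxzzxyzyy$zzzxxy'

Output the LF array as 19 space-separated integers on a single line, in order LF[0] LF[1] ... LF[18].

Char counts: '$':1, 'x':5, 'y':5, 'z':8
C (first-col start): C('$')=0, C('x')=1, C('y')=6, C('z')=11
L[0]='y': occ=0, LF[0]=C('y')+0=6+0=6
L[1]='z': occ=0, LF[1]=C('z')+0=11+0=11
L[2]='x': occ=0, LF[2]=C('x')+0=1+0=1
L[3]='z': occ=1, LF[3]=C('z')+1=11+1=12
L[4]='x': occ=1, LF[4]=C('x')+1=1+1=2
L[5]='z': occ=2, LF[5]=C('z')+2=11+2=13
L[6]='z': occ=3, LF[6]=C('z')+3=11+3=14
L[7]='x': occ=2, LF[7]=C('x')+2=1+2=3
L[8]='y': occ=1, LF[8]=C('y')+1=6+1=7
L[9]='z': occ=4, LF[9]=C('z')+4=11+4=15
L[10]='y': occ=2, LF[10]=C('y')+2=6+2=8
L[11]='y': occ=3, LF[11]=C('y')+3=6+3=9
L[12]='$': occ=0, LF[12]=C('$')+0=0+0=0
L[13]='z': occ=5, LF[13]=C('z')+5=11+5=16
L[14]='z': occ=6, LF[14]=C('z')+6=11+6=17
L[15]='z': occ=7, LF[15]=C('z')+7=11+7=18
L[16]='x': occ=3, LF[16]=C('x')+3=1+3=4
L[17]='x': occ=4, LF[17]=C('x')+4=1+4=5
L[18]='y': occ=4, LF[18]=C('y')+4=6+4=10

Answer: 6 11 1 12 2 13 14 3 7 15 8 9 0 16 17 18 4 5 10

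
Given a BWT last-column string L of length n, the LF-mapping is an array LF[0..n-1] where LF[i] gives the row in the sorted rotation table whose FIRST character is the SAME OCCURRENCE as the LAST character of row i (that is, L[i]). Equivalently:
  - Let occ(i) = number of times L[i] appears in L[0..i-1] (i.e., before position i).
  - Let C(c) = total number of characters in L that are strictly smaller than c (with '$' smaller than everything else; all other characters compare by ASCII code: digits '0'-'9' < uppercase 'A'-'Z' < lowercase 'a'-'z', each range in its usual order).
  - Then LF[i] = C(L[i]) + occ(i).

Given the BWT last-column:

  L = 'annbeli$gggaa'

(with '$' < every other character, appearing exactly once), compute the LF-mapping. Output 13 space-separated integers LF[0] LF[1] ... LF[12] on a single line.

Answer: 1 11 12 4 5 10 9 0 6 7 8 2 3

Derivation:
Char counts: '$':1, 'a':3, 'b':1, 'e':1, 'g':3, 'i':1, 'l':1, 'n':2
C (first-col start): C('$')=0, C('a')=1, C('b')=4, C('e')=5, C('g')=6, C('i')=9, C('l')=10, C('n')=11
L[0]='a': occ=0, LF[0]=C('a')+0=1+0=1
L[1]='n': occ=0, LF[1]=C('n')+0=11+0=11
L[2]='n': occ=1, LF[2]=C('n')+1=11+1=12
L[3]='b': occ=0, LF[3]=C('b')+0=4+0=4
L[4]='e': occ=0, LF[4]=C('e')+0=5+0=5
L[5]='l': occ=0, LF[5]=C('l')+0=10+0=10
L[6]='i': occ=0, LF[6]=C('i')+0=9+0=9
L[7]='$': occ=0, LF[7]=C('$')+0=0+0=0
L[8]='g': occ=0, LF[8]=C('g')+0=6+0=6
L[9]='g': occ=1, LF[9]=C('g')+1=6+1=7
L[10]='g': occ=2, LF[10]=C('g')+2=6+2=8
L[11]='a': occ=1, LF[11]=C('a')+1=1+1=2
L[12]='a': occ=2, LF[12]=C('a')+2=1+2=3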